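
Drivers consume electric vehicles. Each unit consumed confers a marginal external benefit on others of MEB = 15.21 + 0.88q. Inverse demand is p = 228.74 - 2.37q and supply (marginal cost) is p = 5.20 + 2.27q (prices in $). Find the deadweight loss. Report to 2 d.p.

DWL = $441.28

Market equilibrium (private): 5.20 + 2.27q = 228.74 - 2.37q → q_m = 48.1767.
Social marginal benefit = demand + MEB = 243.95 - 1.49q.
Set SMB = MC: 243.95 - 1.49q = 5.20 + 2.27q → q* = 63.4973.
Height of the DWL triangle at q_m is SMB(q_m) − MC(q_m) = MEB(q_m) = 57.6055.
DWL = ½ × 15.3206 × 57.6055 = 441.2754.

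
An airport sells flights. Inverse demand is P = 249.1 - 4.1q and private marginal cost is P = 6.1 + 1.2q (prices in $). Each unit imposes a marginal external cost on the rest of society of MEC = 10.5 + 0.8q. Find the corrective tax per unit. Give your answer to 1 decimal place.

Social marginal cost = private MC + MEC = 16.6 + 2.0q.
Set SMC = demand: 16.6 + 2.0q = 249.1 - 4.1q → q* = 38.1148.
The Pigouvian tax equals MEC at q*: 10.5 + 0.8×38.1148 = 40.9918.

tax = $41.0 per unit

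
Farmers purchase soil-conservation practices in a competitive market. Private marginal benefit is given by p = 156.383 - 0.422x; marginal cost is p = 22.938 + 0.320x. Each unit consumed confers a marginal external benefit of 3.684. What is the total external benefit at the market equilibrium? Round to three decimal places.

662.549

Market equilibrium (private): 22.938 + 0.320x = 156.383 - 0.422x → x_m = 179.8450.
Total external benefit = MEB × x_m = 3.684 × 179.8450 = 662.5490.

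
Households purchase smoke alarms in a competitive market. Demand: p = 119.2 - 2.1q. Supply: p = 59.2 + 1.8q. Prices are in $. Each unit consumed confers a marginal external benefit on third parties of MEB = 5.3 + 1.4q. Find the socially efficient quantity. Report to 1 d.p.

Social marginal benefit = demand + MEB = 124.5 - 0.7q.
Set SMB = MC: 124.5 - 0.7q = 59.2 + 1.8q → q* = 26.1200.

q* = 26.1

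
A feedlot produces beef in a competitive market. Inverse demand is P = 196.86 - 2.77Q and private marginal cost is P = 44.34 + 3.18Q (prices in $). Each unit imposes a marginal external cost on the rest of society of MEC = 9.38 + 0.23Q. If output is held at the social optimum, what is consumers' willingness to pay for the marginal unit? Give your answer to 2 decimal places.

Social marginal cost = private MC + MEC = 53.72 + 3.41Q.
Set SMC = demand: 53.72 + 3.41Q = 196.86 - 2.77Q → Q* = 23.1618.
Consumer price on the demand curve at Q*: 196.86 − 2.77×23.1618 = 132.7018.

P = $132.70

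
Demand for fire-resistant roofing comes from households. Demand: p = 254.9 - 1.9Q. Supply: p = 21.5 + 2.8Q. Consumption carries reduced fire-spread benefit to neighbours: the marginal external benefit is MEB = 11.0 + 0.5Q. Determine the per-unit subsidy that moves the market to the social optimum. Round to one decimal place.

Social marginal benefit = demand + MEB = 265.9 - 1.4Q.
Set SMB = MC: 265.9 - 1.4Q = 21.5 + 2.8Q → Q* = 58.1905.
The Pigouvian subsidy equals MEB at Q*: 11.0 + 0.5×58.1905 = 40.0953.

subsidy = 40.1 per unit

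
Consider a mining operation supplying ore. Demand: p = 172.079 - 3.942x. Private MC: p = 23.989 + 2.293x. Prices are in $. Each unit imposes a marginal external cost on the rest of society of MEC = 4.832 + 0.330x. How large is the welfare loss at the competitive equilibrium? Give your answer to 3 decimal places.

DWL = $12.226

Market equilibrium (private): 23.989 + 2.293x = 172.079 - 3.942x → x_m = 23.7514.
Social marginal cost = private MC + MEC = 28.821 + 2.623x.
Set SMC = demand: 28.821 + 2.623x = 172.079 - 3.942x → x* = 21.8215.
The welfare-loss triangle has base |x_m − x*| and height MEC(x_m) (the vertical gap between SMC and demand is zero at x* and MEC at x_m).
DWL = ½ × 1.9299 × 12.6700 = 12.2259.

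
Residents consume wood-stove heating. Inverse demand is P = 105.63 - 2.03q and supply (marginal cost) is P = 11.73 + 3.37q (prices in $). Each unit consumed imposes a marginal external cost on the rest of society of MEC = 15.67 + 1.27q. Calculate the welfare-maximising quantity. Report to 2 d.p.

q* = 11.73

Social marginal benefit = demand − MEC = 89.96 - 3.30q.
Set SMB = MC: 89.96 - 3.30q = 11.73 + 3.37q → q* = 11.7286.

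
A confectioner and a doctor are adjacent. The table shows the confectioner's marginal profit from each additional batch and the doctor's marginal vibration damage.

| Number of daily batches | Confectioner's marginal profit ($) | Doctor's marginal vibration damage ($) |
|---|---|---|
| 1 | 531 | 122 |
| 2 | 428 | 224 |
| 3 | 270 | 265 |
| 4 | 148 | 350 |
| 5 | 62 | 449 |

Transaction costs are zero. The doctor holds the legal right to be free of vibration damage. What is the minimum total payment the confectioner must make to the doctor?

Efficient level: marginal profit ≥ marginal vibration damage through level 3, so k* = 3.
With the doctor holding the right, the confectioner must at least compensate total damage at k*: 122 + 224 + 265 = 611.

$611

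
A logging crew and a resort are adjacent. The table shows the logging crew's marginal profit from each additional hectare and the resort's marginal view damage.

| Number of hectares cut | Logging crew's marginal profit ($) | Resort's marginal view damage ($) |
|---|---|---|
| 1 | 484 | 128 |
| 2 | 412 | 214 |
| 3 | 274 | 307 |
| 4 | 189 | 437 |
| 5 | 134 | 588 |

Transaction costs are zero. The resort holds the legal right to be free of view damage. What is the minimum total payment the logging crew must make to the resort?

Efficient level: marginal profit ≥ marginal view damage through level 2, so k* = 2.
With the resort holding the right, the logging crew must at least compensate total damage at k*: 128 + 214 = 342.

$342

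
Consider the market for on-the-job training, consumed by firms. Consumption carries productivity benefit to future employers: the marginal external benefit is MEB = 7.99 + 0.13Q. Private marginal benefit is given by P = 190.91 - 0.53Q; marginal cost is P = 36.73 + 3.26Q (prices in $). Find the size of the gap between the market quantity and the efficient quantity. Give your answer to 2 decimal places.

Market equilibrium (private): 36.73 + 3.26Q = 190.91 - 0.53Q → Q_m = 40.6807.
Social marginal benefit = demand + MEB = 198.90 - 0.40Q.
Set SMB = MC: 198.90 - 0.40Q = 36.73 + 3.26Q → Q* = 44.3087.
Gap = |40.6807 − 44.3087| = 3.6280.

3.63 units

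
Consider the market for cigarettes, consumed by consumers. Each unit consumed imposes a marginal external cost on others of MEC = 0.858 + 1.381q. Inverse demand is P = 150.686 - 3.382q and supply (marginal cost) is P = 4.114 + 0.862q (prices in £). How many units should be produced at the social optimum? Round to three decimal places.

q* = 25.905

Social marginal benefit = demand − MEC = 149.828 - 4.763q.
Set SMB = MC: 149.828 - 4.763q = 4.114 + 0.862q → q* = 25.9047.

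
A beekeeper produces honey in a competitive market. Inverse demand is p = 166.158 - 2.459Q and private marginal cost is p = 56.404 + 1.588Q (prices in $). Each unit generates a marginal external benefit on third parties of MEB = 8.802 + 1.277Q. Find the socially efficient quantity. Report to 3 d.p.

Social marginal cost = private MC − MEB = 47.602 + 0.311Q.
Set SMC = demand: 47.602 + 0.311Q = 166.158 - 2.459Q → Q* = 42.8000.

Q* = 42.800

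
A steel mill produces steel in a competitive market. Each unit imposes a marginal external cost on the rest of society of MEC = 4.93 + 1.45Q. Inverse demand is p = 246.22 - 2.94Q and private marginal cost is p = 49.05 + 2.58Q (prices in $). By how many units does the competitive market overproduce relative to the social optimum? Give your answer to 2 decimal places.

Market equilibrium (private): 49.05 + 2.58Q = 246.22 - 2.94Q → Q_m = 35.7192.
Social marginal cost = private MC + MEC = 53.98 + 4.03Q.
Set SMC = demand: 53.98 + 4.03Q = 246.22 - 2.94Q → Q* = 27.5811.
Gap = |35.7192 − 27.5811| = 8.1381.

8.14 units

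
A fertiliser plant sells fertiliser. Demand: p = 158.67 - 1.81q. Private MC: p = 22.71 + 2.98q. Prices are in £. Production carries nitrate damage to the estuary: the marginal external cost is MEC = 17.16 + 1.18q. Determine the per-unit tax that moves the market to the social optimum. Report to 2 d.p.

Social marginal cost = private MC + MEC = 39.87 + 4.16q.
Set SMC = demand: 39.87 + 4.16q = 158.67 - 1.81q → q* = 19.8995.
The Pigouvian tax equals MEC at q*: 17.16 + 1.18×19.8995 = 40.6414.

tax = £40.64 per unit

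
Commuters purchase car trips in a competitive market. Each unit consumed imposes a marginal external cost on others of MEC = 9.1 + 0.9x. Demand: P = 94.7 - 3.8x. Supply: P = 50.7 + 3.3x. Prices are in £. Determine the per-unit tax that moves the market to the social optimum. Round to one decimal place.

tax = £13.0 per unit

Social marginal benefit = demand − MEC = 85.6 - 4.7x.
Set SMB = MC: 85.6 - 4.7x = 50.7 + 3.3x → x* = 4.3625.
The Pigouvian tax equals MEC at x*: 9.1 + 0.9×4.3625 = 13.0263.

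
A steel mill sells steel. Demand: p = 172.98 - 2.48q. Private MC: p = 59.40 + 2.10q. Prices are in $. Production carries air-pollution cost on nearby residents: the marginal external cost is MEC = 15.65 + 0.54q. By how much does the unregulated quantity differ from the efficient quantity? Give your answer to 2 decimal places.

Market equilibrium (private): 59.40 + 2.10q = 172.98 - 2.48q → q_m = 24.7991.
Social marginal cost = private MC + MEC = 75.05 + 2.64q.
Set SMC = demand: 75.05 + 2.64q = 172.98 - 2.48q → q* = 19.1270.
Gap = |24.7991 − 19.1270| = 5.6721.

5.67 units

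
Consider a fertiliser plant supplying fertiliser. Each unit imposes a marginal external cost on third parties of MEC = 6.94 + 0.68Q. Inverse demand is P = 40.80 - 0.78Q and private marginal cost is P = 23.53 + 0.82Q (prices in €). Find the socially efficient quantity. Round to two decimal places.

Social marginal cost = private MC + MEC = 30.47 + 1.50Q.
Set SMC = demand: 30.47 + 1.50Q = 40.80 - 0.78Q → Q* = 4.5307.

Q* = 4.53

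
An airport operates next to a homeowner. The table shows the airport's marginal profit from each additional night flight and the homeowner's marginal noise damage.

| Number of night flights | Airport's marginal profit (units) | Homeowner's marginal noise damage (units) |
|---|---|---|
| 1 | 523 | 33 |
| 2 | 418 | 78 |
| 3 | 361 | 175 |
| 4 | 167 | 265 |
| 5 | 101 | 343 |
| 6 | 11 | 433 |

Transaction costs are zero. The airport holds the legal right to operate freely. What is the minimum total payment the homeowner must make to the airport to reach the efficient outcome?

279

Left alone the airport would choose level 6 (marginal profit stays positive).
Efficient level: k* = 3 (marginal profit ≥ marginal noise damage through 3).
The homeowner must at least cover the airport's forgone profit from cutting 6→3: 167 + 101 + 11 = 279.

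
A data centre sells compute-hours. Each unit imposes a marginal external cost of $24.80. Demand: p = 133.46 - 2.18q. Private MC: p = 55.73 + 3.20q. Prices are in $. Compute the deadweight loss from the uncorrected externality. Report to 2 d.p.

Market equilibrium (private): 55.73 + 3.20q = 133.46 - 2.18q → q_m = 14.4480.
Social marginal cost = private MC + MEC = 80.53 + 3.20q.
Set SMC = demand: 80.53 + 3.20q = 133.46 - 2.18q → q* = 9.8383.
Between q* and q_m the wedge SMC − demand runs linearly from 0 to MEC(q_m), so the loss is a triangle.
DWL = ½ × 4.6097 × 24.8000 = 57.1603.

DWL = $57.16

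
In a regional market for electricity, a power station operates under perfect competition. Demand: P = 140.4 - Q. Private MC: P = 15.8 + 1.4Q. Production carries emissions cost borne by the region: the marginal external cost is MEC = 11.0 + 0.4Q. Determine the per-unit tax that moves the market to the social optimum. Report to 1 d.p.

tax = 27.2 per unit

Social marginal cost = private MC + MEC = 26.8 + 1.8Q.
Set SMC = demand: 26.8 + 1.8Q = 140.4 - Q → Q* = 40.5714.
The Pigouvian tax equals MEC at Q*: 11.0 + 0.4×40.5714 = 27.2286.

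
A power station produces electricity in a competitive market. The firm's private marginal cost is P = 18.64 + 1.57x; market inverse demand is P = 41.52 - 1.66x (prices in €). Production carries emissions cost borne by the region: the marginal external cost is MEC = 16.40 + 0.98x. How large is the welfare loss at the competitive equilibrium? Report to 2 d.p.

Market equilibrium (private): 18.64 + 1.57x = 41.52 - 1.66x → x_m = 7.0836.
Social marginal cost = private MC + MEC = 35.04 + 2.55x.
Set SMC = demand: 35.04 + 2.55x = 41.52 - 1.66x → x* = 1.5392.
Height of the DWL triangle at x_m is SMC(x_m) − demand(x_m) = MEC(x_m) = 23.3419.
DWL = ½ × 5.5444 × 23.3419 = 64.7084.

DWL = €64.71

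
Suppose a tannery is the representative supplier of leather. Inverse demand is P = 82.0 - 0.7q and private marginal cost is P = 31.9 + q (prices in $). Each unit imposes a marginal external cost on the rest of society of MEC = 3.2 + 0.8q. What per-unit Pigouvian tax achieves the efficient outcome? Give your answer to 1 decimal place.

Social marginal cost = private MC + MEC = 35.1 + 1.8q.
Set SMC = demand: 35.1 + 1.8q = 82.0 - 0.7q → q* = 18.7600.
The Pigouvian tax equals MEC at q*: 3.2 + 0.8×18.7600 = 18.2080.

tax = $18.2 per unit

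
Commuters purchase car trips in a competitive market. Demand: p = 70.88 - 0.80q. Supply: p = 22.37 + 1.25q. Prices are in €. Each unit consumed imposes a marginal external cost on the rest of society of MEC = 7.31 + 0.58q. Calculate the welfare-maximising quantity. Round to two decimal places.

Social marginal benefit = demand − MEC = 63.57 - 1.38q.
Set SMB = MC: 63.57 - 1.38q = 22.37 + 1.25q → q* = 15.6654.

q* = 15.67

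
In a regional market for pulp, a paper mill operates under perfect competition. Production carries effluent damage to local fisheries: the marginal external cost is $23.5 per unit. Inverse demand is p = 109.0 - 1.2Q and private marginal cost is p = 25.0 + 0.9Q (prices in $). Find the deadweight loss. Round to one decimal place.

Market equilibrium (private): 25.0 + 0.9Q = 109.0 - 1.2Q → Q_m = 40.0000.
Social marginal cost = private MC + MEC = 48.5 + 0.9Q.
Set SMC = demand: 48.5 + 0.9Q = 109.0 - 1.2Q → Q* = 28.8095.
Height of the DWL triangle at Q_m is SMC(Q_m) − demand(Q_m) = MEC(Q_m) = 23.5000.
DWL = ½ × 11.1905 × 23.5000 = 131.4884.

DWL = $131.5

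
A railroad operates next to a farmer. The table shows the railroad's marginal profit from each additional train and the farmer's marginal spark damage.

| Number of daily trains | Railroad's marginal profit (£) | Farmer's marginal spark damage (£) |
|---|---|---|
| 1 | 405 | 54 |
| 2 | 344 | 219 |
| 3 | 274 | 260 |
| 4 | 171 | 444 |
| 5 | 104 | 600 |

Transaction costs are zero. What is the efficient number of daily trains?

Bargaining reaches the level where marginal profit last exceeds marginal spark damage.
That holds through level 3 (274 ≥ 260) but not at 4 (171 < 444).

3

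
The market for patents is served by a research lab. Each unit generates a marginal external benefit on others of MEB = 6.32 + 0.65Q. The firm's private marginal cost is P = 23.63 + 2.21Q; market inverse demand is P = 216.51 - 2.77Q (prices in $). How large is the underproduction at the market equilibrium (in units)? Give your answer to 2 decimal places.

7.27 units

Market equilibrium (private): 23.63 + 2.21Q = 216.51 - 2.77Q → Q_m = 38.7309.
Social marginal cost = private MC − MEB = 17.31 + 1.56Q.
Set SMC = demand: 17.31 + 1.56Q = 216.51 - 2.77Q → Q* = 46.0046.
Gap = |38.7309 − 46.0046| = 7.2737.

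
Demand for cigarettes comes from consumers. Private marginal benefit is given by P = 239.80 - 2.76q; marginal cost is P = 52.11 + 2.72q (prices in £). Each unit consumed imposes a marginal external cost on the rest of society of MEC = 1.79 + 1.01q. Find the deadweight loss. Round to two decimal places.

DWL = £101.98

Market equilibrium (private): 52.11 + 2.72q = 239.80 - 2.76q → q_m = 34.2500.
Social marginal benefit = demand − MEC = 238.01 - 3.77q.
Set SMB = MC: 238.01 - 3.77q = 52.11 + 2.72q → q* = 28.6441.
Height of the DWL triangle at q_m is MC(q_m) − SMB(q_m) = MEC(q_m) = 36.3825.
DWL = ½ × 5.6059 × 36.3825 = 101.9783.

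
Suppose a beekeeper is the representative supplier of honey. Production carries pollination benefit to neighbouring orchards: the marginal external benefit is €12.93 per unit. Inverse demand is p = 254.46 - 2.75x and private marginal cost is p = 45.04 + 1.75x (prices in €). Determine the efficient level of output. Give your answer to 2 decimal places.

Social marginal cost = private MC − MEB = 32.11 + 1.75x.
Set SMC = demand: 32.11 + 1.75x = 254.46 - 2.75x → x* = 49.4111.

x* = 49.41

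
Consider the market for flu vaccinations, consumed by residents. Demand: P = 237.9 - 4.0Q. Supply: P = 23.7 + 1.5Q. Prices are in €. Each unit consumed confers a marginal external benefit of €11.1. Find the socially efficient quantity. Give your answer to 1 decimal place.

Social marginal benefit = demand + MEB = 249.0 - 4.0Q.
Set SMB = MC: 249.0 - 4.0Q = 23.7 + 1.5Q → Q* = 40.9636.

Q* = 41.0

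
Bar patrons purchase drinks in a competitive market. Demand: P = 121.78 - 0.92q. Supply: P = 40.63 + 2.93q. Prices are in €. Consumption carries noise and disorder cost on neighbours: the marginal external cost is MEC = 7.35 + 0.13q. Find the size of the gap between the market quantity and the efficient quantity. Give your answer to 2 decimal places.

2.54 units

Market equilibrium (private): 40.63 + 2.93q = 121.78 - 0.92q → q_m = 21.0779.
Social marginal benefit = demand − MEC = 114.43 - 1.05q.
Set SMB = MC: 114.43 - 1.05q = 40.63 + 2.93q → q* = 18.5427.
Gap = |21.0779 − 18.5427| = 2.5352.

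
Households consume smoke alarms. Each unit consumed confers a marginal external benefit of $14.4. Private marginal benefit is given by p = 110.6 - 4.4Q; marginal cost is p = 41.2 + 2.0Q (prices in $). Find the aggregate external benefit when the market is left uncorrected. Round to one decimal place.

Market equilibrium (private): 41.2 + 2.0Q = 110.6 - 4.4Q → Q_m = 10.8438.
Total external benefit = MEB × Q_m = 14.4 × 10.8438 = 156.1507.

$156.2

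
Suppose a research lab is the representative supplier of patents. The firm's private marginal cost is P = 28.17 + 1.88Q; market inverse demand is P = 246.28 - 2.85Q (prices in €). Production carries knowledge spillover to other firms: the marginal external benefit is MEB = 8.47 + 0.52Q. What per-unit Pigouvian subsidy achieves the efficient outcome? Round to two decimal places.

Social marginal cost = private MC − MEB = 19.70 + 1.36Q.
Set SMC = demand: 19.70 + 1.36Q = 246.28 - 2.85Q → Q* = 53.8195.
The Pigouvian subsidy equals MEB at Q*: 8.47 + 0.52×53.8195 = 36.4561.

subsidy = €36.46 per unit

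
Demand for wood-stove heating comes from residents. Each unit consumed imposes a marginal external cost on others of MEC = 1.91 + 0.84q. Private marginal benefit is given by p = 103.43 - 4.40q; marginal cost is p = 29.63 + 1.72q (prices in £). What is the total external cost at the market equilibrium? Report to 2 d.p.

£84.11

Market equilibrium (private): 29.63 + 1.72q = 103.43 - 4.40q → q_m = 12.0588.
Total external cost = ∫₀^{q_m} (1.91 + 0.84q) dq = 1.91×12.0588 + ½×0.84×12.0588² = 84.1065.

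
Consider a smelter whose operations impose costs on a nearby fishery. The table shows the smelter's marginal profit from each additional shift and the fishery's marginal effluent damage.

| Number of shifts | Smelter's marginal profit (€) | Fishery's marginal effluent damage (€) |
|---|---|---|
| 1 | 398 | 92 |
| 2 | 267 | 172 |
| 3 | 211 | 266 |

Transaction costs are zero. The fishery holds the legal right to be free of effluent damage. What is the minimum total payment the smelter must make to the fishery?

Efficient level: marginal profit ≥ marginal effluent damage through level 2, so k* = 2.
With the fishery holding the right, the smelter must at least compensate total damage at k*: 92 + 172 = 264.

€264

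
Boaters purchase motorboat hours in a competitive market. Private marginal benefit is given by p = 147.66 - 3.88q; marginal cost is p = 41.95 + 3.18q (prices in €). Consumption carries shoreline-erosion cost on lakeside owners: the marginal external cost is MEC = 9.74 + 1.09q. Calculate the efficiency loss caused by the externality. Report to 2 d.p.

DWL = €41.67

Market equilibrium (private): 41.95 + 3.18q = 147.66 - 3.88q → q_m = 14.9731.
Social marginal benefit = demand − MEC = 137.92 - 4.97q.
Set SMB = MC: 137.92 - 4.97q = 41.95 + 3.18q → q* = 11.7755.
The loss is the area between SMB and MC from q* to q_m; with linear curves that's a triangle of height MEC(q_m).
DWL = ½ × 3.1976 × 26.0607 = 41.6658.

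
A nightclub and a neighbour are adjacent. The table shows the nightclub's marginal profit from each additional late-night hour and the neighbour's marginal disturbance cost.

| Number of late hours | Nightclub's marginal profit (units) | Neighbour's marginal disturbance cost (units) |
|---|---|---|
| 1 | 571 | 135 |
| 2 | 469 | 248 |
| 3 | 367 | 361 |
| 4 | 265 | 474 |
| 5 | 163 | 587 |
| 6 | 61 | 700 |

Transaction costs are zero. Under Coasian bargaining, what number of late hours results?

3

Bargaining reaches the level where marginal profit last exceeds marginal disturbance cost.
That holds through level 3 (367 ≥ 361) but not at 4 (265 < 474).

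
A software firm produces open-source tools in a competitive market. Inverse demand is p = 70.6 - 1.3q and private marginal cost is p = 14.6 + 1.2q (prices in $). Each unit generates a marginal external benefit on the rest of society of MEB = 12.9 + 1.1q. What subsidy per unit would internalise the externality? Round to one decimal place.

Social marginal cost = private MC − MEB = 1.7 + 0.1q.
Set SMC = demand: 1.7 + 0.1q = 70.6 - 1.3q → q* = 49.2143.
The Pigouvian subsidy equals MEB at q*: 12.9 + 1.1×49.2143 = 67.0357.

subsidy = $67.0 per unit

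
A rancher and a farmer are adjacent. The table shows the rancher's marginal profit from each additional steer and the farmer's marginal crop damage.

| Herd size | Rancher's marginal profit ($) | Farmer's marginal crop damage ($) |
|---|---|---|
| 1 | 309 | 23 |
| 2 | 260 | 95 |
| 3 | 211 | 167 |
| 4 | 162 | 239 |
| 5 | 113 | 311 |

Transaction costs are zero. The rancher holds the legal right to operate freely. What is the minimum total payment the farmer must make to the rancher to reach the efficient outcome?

Left alone the rancher would choose level 5 (marginal profit stays positive).
Efficient level: k* = 3 (marginal profit ≥ marginal crop damage through 3).
The farmer must at least cover the rancher's forgone profit from cutting 5→3: 162 + 113 = 275.

$275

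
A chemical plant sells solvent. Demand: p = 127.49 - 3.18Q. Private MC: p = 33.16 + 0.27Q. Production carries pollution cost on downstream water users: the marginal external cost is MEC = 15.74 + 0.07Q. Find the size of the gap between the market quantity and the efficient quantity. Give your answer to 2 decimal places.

Market equilibrium (private): 33.16 + 0.27Q = 127.49 - 3.18Q → Q_m = 27.3420.
Social marginal cost = private MC + MEC = 48.90 + 0.34Q.
Set SMC = demand: 48.90 + 0.34Q = 127.49 - 3.18Q → Q* = 22.3267.
Gap = |27.3420 − 22.3267| = 5.0153.

5.02 units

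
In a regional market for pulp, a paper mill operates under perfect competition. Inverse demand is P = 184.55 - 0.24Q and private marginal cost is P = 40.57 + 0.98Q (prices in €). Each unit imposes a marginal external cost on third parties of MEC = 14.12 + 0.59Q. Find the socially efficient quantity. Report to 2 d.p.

Q* = 71.75

Social marginal cost = private MC + MEC = 54.69 + 1.57Q.
Set SMC = demand: 54.69 + 1.57Q = 184.55 - 0.24Q → Q* = 71.7459.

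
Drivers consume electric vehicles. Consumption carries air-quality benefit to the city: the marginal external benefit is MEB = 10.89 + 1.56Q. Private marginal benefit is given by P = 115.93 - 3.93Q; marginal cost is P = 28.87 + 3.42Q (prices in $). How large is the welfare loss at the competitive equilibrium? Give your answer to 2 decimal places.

Market equilibrium (private): 28.87 + 3.42Q = 115.93 - 3.93Q → Q_m = 11.8449.
Social marginal benefit = demand + MEB = 126.82 - 2.37Q.
Set SMB = MC: 126.82 - 2.37Q = 28.87 + 3.42Q → Q* = 16.9171.
The welfare-loss triangle has base |Q_m − Q*| and height MEB(Q_m) (the vertical gap between SMB and MC is zero at Q* and MEB at Q_m).
DWL = ½ × 5.0722 × 29.3680 = 74.4802.

DWL = $74.48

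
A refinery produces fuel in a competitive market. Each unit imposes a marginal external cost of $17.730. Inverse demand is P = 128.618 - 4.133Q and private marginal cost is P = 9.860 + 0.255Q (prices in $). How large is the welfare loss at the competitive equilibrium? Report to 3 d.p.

DWL = $35.820

Market equilibrium (private): 9.860 + 0.255Q = 128.618 - 4.133Q → Q_m = 27.0643.
Social marginal cost = private MC + MEC = 27.590 + 0.255Q.
Set SMC = demand: 27.590 + 0.255Q = 128.618 - 4.133Q → Q* = 23.0237.
Height of the DWL triangle at Q_m is SMC(Q_m) − demand(Q_m) = MEC(Q_m) = 17.7300.
DWL = ½ × 4.0406 × 17.7300 = 35.8199.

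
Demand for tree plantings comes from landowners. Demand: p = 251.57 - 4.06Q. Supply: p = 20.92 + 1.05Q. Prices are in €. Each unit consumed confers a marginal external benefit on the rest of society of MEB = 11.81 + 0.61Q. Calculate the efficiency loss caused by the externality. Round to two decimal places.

DWL = €171.99

Market equilibrium (private): 20.92 + 1.05Q = 251.57 - 4.06Q → Q_m = 45.1370.
Social marginal benefit = demand + MEB = 263.38 - 3.45Q.
Set SMB = MC: 263.38 - 3.45Q = 20.92 + 1.05Q → Q* = 53.8800.
Between Q* and Q_m the wedge SMB − MC runs linearly from 0 to MEB(Q_m), so the loss is a triangle.
DWL = ½ × 8.7430 × 39.3436 = 171.9905.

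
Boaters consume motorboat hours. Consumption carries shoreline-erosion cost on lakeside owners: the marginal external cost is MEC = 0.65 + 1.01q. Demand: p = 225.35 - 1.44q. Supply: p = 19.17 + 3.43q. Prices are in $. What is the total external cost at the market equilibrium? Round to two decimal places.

Market equilibrium (private): 19.17 + 3.43q = 225.35 - 1.44q → q_m = 42.3368.
Total external cost = ∫₀^{q_m} (0.65 + 1.01q) dq = 0.65×42.3368 + ½×1.01×42.3368² = 932.6833.

$932.68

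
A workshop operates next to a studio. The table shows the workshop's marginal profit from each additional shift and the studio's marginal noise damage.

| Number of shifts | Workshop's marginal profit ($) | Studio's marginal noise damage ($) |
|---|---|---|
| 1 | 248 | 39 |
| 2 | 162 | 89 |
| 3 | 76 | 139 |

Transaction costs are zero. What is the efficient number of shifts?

2

Bargaining reaches the level where marginal profit last exceeds marginal noise damage.
That holds through level 2 (162 ≥ 89) but not at 3 (76 < 139).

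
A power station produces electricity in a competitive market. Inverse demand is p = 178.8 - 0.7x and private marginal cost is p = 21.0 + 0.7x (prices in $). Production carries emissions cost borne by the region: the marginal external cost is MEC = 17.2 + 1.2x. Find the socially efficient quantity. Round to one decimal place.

Social marginal cost = private MC + MEC = 38.2 + 1.9x.
Set SMC = demand: 38.2 + 1.9x = 178.8 - 0.7x → x* = 54.0769.

x* = 54.1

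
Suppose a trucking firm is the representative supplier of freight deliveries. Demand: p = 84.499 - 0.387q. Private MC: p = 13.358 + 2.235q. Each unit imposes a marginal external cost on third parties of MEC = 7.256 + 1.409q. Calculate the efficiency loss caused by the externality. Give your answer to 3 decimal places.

DWL = 256.627

Market equilibrium (private): 13.358 + 2.235q = 84.499 - 0.387q → q_m = 27.1323.
Social marginal cost = private MC + MEC = 20.614 + 3.644q.
Set SMC = demand: 20.614 + 3.644q = 84.499 - 0.387q → q* = 15.8484.
Between q* and q_m the wedge SMC − demand runs linearly from 0 to MEC(q_m), so the loss is a triangle.
DWL = ½ × 11.2839 × 45.4855 = 256.6269.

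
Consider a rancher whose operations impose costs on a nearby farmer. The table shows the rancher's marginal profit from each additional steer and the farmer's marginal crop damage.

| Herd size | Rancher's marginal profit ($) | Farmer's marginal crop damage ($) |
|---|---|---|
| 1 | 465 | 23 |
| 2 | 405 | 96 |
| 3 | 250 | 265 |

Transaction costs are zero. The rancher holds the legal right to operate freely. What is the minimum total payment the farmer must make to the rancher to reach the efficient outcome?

Left alone the rancher would choose level 3 (marginal profit stays positive).
Efficient level: k* = 2 (marginal profit ≥ marginal crop damage through 2).
The farmer must at least cover the rancher's forgone profit from cutting 3→2: 250 = 250.

$250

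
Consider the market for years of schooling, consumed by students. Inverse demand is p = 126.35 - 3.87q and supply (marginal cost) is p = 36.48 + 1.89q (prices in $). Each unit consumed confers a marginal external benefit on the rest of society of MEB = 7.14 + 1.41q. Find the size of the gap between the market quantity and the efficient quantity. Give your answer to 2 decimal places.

Market equilibrium (private): 36.48 + 1.89q = 126.35 - 3.87q → q_m = 15.6024.
Social marginal benefit = demand + MEB = 133.49 - 2.46q.
Set SMB = MC: 133.49 - 2.46q = 36.48 + 1.89q → q* = 22.3011.
Gap = |15.6024 − 22.3011| = 6.6987.

6.70 units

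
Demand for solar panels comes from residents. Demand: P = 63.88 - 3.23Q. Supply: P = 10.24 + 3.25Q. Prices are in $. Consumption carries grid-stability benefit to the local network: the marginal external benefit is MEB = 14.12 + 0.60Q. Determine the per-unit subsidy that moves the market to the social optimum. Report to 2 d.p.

subsidy = $21.03 per unit

Social marginal benefit = demand + MEB = 78.00 - 2.63Q.
Set SMB = MC: 78.00 - 2.63Q = 10.24 + 3.25Q → Q* = 11.5238.
The Pigouvian subsidy equals MEB at Q*: 14.12 + 0.60×11.5238 = 21.0343.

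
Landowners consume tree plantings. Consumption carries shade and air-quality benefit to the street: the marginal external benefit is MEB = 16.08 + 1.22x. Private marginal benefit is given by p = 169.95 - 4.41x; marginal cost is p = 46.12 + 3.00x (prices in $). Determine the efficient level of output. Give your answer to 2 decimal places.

x* = 22.60

Social marginal benefit = demand + MEB = 186.03 - 3.19x.
Set SMB = MC: 186.03 - 3.19x = 46.12 + 3.00x → x* = 22.6026.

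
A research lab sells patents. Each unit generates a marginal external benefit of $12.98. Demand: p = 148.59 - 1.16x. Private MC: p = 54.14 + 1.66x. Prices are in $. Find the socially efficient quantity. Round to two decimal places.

x* = 38.10

Social marginal cost = private MC − MEB = 41.16 + 1.66x.
Set SMC = demand: 41.16 + 1.66x = 148.59 - 1.16x → x* = 38.0957.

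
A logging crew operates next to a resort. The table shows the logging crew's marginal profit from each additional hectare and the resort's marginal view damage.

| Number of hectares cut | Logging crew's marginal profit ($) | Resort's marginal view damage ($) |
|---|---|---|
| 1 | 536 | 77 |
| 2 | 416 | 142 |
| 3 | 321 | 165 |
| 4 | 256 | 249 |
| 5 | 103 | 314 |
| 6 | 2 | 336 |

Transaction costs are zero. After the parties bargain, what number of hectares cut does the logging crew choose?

Bargaining reaches the level where marginal profit last exceeds marginal view damage.
That holds through level 4 (256 ≥ 249) but not at 5 (103 < 314).

4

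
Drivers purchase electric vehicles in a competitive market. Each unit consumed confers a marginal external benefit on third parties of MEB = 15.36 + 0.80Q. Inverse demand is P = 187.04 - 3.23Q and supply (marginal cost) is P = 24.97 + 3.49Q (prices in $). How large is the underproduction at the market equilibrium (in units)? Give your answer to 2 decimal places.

5.85 units

Market equilibrium (private): 24.97 + 3.49Q = 187.04 - 3.23Q → Q_m = 24.1176.
Social marginal benefit = demand + MEB = 202.40 - 2.43Q.
Set SMB = MC: 202.40 - 2.43Q = 24.97 + 3.49Q → Q* = 29.9713.
Gap = |24.1176 − 29.9713| = 5.8537.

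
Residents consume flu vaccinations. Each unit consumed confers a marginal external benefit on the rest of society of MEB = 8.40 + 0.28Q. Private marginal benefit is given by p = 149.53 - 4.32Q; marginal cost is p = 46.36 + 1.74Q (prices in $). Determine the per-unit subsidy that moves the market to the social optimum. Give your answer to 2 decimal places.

subsidy = $13.80 per unit

Social marginal benefit = demand + MEB = 157.93 - 4.04Q.
Set SMB = MC: 157.93 - 4.04Q = 46.36 + 1.74Q → Q* = 19.3028.
The Pigouvian subsidy equals MEB at Q*: 8.40 + 0.28×19.3028 = 13.8048.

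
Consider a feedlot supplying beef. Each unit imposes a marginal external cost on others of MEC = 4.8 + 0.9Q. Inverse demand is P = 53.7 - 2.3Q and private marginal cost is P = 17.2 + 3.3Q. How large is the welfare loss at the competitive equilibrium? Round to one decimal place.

DWL = 8.8

Market equilibrium (private): 17.2 + 3.3Q = 53.7 - 2.3Q → Q_m = 6.5179.
Social marginal cost = private MC + MEC = 22.0 + 4.2Q.
Set SMC = demand: 22.0 + 4.2Q = 53.7 - 2.3Q → Q* = 4.8769.
The welfare-loss triangle has base |Q_m − Q*| and height MEC(Q_m) (the vertical gap between SMC and demand is zero at Q* and MEC at Q_m).
DWL = ½ × 1.6410 × 10.6661 = 8.7515.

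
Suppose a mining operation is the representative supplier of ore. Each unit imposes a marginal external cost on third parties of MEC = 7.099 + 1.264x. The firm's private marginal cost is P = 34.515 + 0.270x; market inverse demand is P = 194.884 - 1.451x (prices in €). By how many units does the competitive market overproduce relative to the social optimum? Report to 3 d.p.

41.837 units

Market equilibrium (private): 34.515 + 0.270x = 194.884 - 1.451x → x_m = 93.1836.
Social marginal cost = private MC + MEC = 41.614 + 1.534x.
Set SMC = demand: 41.614 + 1.534x = 194.884 - 1.451x → x* = 51.3467.
Gap = |93.1836 − 51.3467| = 41.8369.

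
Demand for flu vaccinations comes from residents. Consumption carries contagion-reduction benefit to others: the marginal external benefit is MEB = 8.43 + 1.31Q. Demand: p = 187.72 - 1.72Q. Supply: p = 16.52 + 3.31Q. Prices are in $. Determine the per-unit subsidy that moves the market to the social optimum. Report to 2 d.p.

subsidy = $71.69 per unit

Social marginal benefit = demand + MEB = 196.15 - 0.41Q.
Set SMB = MC: 196.15 - 0.41Q = 16.52 + 3.31Q → Q* = 48.2876.
The Pigouvian subsidy equals MEB at Q*: 8.43 + 1.31×48.2876 = 71.6868.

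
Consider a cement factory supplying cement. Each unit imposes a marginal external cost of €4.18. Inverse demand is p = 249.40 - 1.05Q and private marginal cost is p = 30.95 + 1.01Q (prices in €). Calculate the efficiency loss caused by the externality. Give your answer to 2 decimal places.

Market equilibrium (private): 30.95 + 1.01Q = 249.40 - 1.05Q → Q_m = 106.0437.
Social marginal cost = private MC + MEC = 35.13 + 1.01Q.
Set SMC = demand: 35.13 + 1.01Q = 249.40 - 1.05Q → Q* = 104.0146.
The loss is the area between SMC and demand from Q* to Q_m; with linear curves that's a triangle of height MEC(Q_m).
DWL = ½ × 2.0291 × 4.1800 = 4.2408.

DWL = €4.24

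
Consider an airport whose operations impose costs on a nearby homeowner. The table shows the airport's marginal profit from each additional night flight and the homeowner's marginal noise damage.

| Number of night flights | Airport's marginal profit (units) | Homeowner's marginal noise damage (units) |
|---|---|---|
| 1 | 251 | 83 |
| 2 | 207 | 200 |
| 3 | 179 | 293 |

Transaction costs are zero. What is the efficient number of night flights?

Bargaining reaches the level where marginal profit last exceeds marginal noise damage.
That holds through level 2 (207 ≥ 200) but not at 3 (179 < 293).

2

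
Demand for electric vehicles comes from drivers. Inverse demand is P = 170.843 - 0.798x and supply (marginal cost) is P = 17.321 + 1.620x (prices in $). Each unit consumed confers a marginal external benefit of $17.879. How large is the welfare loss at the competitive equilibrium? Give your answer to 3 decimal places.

DWL = $66.100

Market equilibrium (private): 17.321 + 1.620x = 170.843 - 0.798x → x_m = 63.4913.
Social marginal benefit = demand + MEB = 188.722 - 0.798x.
Set SMB = MC: 188.722 - 0.798x = 17.321 + 1.620x → x* = 70.8854.
The welfare-loss triangle has base |x_m − x*| and height MEB(x_m) (the vertical gap between SMB and MC is zero at x* and MEB at x_m).
DWL = ½ × 7.3941 × 17.8790 = 66.0996.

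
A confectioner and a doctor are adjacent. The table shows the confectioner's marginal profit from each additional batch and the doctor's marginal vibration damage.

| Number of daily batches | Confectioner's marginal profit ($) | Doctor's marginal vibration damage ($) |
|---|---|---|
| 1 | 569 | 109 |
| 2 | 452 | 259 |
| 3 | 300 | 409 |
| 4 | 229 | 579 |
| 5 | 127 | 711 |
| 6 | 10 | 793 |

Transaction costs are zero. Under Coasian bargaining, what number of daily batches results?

2

Bargaining reaches the level where marginal profit last exceeds marginal vibration damage.
That holds through level 2 (452 ≥ 259) but not at 3 (300 < 409).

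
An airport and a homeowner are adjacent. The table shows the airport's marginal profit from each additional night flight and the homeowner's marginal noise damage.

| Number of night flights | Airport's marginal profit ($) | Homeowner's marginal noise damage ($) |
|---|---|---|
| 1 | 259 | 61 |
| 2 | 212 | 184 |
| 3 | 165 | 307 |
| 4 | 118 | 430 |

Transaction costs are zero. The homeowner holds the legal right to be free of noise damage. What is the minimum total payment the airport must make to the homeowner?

$245

Efficient level: marginal profit ≥ marginal noise damage through level 2, so k* = 2.
With the homeowner holding the right, the airport must at least compensate total damage at k*: 61 + 184 = 245.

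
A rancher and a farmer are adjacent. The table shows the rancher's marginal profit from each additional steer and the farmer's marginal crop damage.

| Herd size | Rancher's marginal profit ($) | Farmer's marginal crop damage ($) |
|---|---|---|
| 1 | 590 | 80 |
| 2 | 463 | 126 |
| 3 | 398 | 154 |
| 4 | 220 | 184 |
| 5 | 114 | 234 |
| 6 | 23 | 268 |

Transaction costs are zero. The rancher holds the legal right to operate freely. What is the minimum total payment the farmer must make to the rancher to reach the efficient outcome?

Left alone the rancher would choose level 6 (marginal profit stays positive).
Efficient level: k* = 4 (marginal profit ≥ marginal crop damage through 4).
The farmer must at least cover the rancher's forgone profit from cutting 6→4: 114 + 23 = 137.

$137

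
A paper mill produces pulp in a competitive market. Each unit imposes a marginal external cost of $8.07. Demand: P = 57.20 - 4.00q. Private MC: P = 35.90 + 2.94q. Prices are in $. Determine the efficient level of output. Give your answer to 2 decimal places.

Social marginal cost = private MC + MEC = 43.97 + 2.94q.
Set SMC = demand: 43.97 + 2.94q = 57.20 - 4.00q → q* = 1.9063.

q* = 1.91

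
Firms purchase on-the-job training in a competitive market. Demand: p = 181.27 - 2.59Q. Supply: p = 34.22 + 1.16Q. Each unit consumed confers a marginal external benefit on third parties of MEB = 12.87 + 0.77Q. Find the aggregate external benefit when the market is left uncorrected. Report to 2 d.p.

Market equilibrium (private): 34.22 + 1.16Q = 181.27 - 2.59Q → Q_m = 39.2133.
Total external benefit = ∫₀^{Q_m} (12.87 + 0.77Q) dQ = 12.87×39.2133 + ½×0.77×39.2133² = 1096.6831.

1096.68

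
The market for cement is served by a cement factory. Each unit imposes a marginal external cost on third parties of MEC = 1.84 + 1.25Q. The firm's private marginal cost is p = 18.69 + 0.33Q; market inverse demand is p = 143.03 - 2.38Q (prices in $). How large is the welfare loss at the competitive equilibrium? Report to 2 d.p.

Market equilibrium (private): 18.69 + 0.33Q = 143.03 - 2.38Q → Q_m = 45.8819.
Social marginal cost = private MC + MEC = 20.53 + 1.58Q.
Set SMC = demand: 20.53 + 1.58Q = 143.03 - 2.38Q → Q* = 30.9343.
The loss is the area between SMC and demand from Q* to Q_m; with linear curves that's a triangle of height MEC(Q_m).
DWL = ½ × 14.9476 × 59.1924 = 442.3922.

DWL = $442.39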